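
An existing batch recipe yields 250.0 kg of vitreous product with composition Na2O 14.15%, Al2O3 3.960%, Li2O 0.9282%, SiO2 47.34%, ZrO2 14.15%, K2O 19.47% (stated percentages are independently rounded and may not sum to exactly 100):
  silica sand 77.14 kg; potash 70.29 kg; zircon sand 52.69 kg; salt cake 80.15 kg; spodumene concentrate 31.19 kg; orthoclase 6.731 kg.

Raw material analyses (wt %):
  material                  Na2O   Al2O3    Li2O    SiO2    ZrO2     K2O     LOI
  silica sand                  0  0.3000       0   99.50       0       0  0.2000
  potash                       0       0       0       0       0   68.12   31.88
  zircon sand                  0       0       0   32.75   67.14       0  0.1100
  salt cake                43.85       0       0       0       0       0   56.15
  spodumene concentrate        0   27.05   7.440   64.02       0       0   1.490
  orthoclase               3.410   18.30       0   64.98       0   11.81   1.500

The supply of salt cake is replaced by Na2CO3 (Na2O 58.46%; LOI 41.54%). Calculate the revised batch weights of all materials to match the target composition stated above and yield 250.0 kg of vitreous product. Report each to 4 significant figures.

Revised batch per 250.0 kg vitreous product:
  silica sand: 77.14 kg
  potash: 70.29 kg
  zircon sand: 52.69 kg
  Na2CO3: 60.12 kg
  spodumene concentrate: 31.19 kg
  orthoclase: 6.731 kg
Total batch = 298.2 kg; LOI loss = 48.16 kg

All internal work keeps full float precision through the solve; the intermediate values are rounded off to 4 significant digits wherever printed — each reported value includes exactly one rounding; the derived quantities (six oxide percentages, yield, net glass mass, ignition loss, totals) are recomputed using the weight values on 250.0 kg of glass in full precision, exactly as printed in question or answer.
Per-oxide target masses for 250.0 kg vitreous product:
  Na2O: 14.15% × 250.0 = 35.38 kg
  Al2O3: 3.960% × 250.0 = 9.900 kg
  Li2O: 0.9282% × 250.0 = 2.320 kg
  SiO2: 47.34% × 250.0 = 118.4 kg
  ZrO2: 14.15% × 250.0 = 35.38 kg
  K2O: 19.47% × 250.0 = 48.68 kg
Per-oxide balance check applying the batch weights above, for the quoted basis mass (sums match the target masses given rounding of the digits):
  Na2O: 60.12·0.5846 + 6.731·0.03410 = 35.38 kg (target 35.38 kg)
  Al2O3: 77.14·0.003000 + 31.19·0.2705 + 6.731·0.1830 = 9.900 kg (target 9.900 kg)
  Li2O: 31.19·0.07440 = 2.321 kg (target 2.320 kg)
  SiO2: 77.14·0.9950 + 52.69·0.3275 + 31.19·0.6402 + 6.731·0.6498 = 118.4 kg (target 118.4 kg)
  ZrO2: 52.69·0.6714 = 35.38 kg (target 35.38 kg)
  K2O: 70.29·0.6812 + 6.731·0.1181 = 48.68 kg (target 48.68 kg)
Glass mass check: batch total minus LOI = 250.0 kg (the targets, summed, come to 250.0 kg; stated basis 250.0 kg — deltas are rounding alone).
Batch total: Σ batch = 298.2 kg; the LOI term Σ batch·LOI equals 48.16 kg; yield, glass over the total, = 83.85%.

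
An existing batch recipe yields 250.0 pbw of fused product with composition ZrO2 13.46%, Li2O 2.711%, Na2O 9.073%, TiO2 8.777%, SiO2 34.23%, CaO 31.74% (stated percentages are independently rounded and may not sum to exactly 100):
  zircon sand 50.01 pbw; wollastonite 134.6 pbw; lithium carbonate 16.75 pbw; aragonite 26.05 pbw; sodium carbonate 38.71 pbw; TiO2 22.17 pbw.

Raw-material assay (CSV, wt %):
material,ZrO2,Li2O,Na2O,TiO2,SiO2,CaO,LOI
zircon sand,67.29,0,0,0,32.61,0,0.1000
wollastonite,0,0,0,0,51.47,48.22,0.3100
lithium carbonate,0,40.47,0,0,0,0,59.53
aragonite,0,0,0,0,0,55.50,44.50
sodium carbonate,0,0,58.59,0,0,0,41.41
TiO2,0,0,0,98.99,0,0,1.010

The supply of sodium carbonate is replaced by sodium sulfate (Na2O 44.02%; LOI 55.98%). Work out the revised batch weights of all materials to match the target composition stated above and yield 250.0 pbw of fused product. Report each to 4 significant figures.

Rounding to four significant digits applies to each intermediate as printed; the whole derivation maintains full float precision at every stage; a single rounding finalizes every reported value; all derived quantities are rebuilt from the weighed amounts at 250.0 pbw of glass at full precision (ignition loss, yield, the six compositions, totals, glass mass) as quoted within the problem or the answer.
Target masses of each oxide per 250.0 pbw fused product:
  ZrO2: 13.46% × 250.0 = 33.65 pbw
  Li2O: 2.711% × 250.0 = 6.778 pbw
  Na2O: 9.073% × 250.0 = 22.68 pbw
  TiO2: 8.777% × 250.0 = 21.94 pbw
  SiO2: 34.23% × 250.0 = 85.58 pbw
  CaO: 31.74% × 250.0 = 79.35 pbw
Balance tally, oxide-wise, using the reported weights, per the basis as stated (each sum matches its target mass within answer rounding):
  ZrO2: 50.01·0.6729 = 33.65 pbw (target 33.65 pbw)
  Li2O: 16.75·0.4047 = 6.779 pbw (target 6.778 pbw)
  Na2O: 51.53·0.4402 = 22.68 pbw (target 22.68 pbw)
  TiO2: 22.17·0.9899 = 21.95 pbw (target 21.94 pbw)
  SiO2: 50.01·0.3261 + 134.6·0.5147 = 85.59 pbw (target 85.58 pbw)
  CaO: 134.6·0.4822 + 26.05·0.5550 = 79.36 pbw (target 79.35 pbw)
Glass-mass bookkeeping: Σ batch − LOI loss = 250.0 pbw (targets for the oxides total 250.0 pbw; versus the stated basis of 250.0 pbw — gaps are rounding artifacts).
Adding the batch up: Σ batch = 301.1 pbw; Σ batch·LOI gives LOI loss = 51.10 pbw; the yield ratio, glass ÷ batch: 83.03%.

Revised batch per 250.0 pbw fused product:
  zircon sand: 50.01 pbw
  wollastonite: 134.6 pbw
  lithium carbonate: 16.75 pbw
  aragonite: 26.05 pbw
  sodium sulfate: 51.53 pbw
  TiO2: 22.17 pbw
Total batch = 301.1 pbw; LOI loss = 51.10 pbw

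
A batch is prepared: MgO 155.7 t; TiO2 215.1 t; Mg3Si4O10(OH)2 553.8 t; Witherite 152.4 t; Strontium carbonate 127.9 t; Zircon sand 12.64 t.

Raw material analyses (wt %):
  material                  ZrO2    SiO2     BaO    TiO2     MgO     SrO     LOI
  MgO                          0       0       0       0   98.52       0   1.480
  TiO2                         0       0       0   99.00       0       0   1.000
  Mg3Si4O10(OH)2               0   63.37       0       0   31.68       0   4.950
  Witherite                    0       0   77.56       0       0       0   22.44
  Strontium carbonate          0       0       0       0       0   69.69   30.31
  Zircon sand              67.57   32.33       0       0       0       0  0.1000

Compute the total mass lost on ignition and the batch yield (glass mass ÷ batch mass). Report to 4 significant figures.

All arithmetic holds exact precision at every stage — values along the way are displayed, rounded to 4 significant digits, in the working — every reported result includes exactly one rounding — derived quantities, including the totals, net glass mass, ignition loss, six oxide percentages, the yield, are rebuilt from the weighed amounts on 1113 t of glass at full float precision as set out in the problem or answer text.
Ignition loss by material:
  MgO: 155.7 × 0.01480 = 2.304 t
  TiO2: 215.1 × 0.01000 = 2.151 t
  Mg3Si4O10(OH)2: 553.8 × 0.04950 = 27.41 t
  Witherite: 152.4 × 0.2244 = 34.20 t
  Strontium carbonate: 127.9 × 0.3031 = 38.77 t
  Zircon sand: 12.64 × 0.001000 = 0.01264 t
Total LOI = 104.8 t
Glass = batch − LOI = 1218 − 104.8 = 1113 t

LOI loss = 104.8 t; glass = 1113 t; yield = 91.39%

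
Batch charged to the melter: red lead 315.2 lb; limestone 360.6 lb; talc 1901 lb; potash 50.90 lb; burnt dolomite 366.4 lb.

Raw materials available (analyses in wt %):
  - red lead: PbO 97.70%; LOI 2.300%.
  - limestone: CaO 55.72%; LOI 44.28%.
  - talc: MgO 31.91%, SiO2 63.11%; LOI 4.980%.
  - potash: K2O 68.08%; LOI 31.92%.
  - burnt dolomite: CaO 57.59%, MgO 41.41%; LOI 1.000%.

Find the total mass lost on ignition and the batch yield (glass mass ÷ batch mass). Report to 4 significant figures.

LOI loss = 281.5 lb; glass = 2713 lb; yield = 90.60%

The working math maintains exact precision at each step — the intermediate values appear rounded off to 4 significant figures between the steps — exactly one rounding is applied to each reported number — derived quantities, which include net glass mass, five oxide percentages, the totals, LOI, the yield, are computed at exact precision, exactly as shown in the problem or the answer, from the weighed amounts per 2713 lb of glass.
Per-material ignition loss:
  red lead: 315.2 × 0.02300 = 7.250 lb
  limestone: 360.6 × 0.4428 = 159.7 lb
  talc: 1901 × 0.04980 = 94.67 lb
  potash: 50.90 × 0.3192 = 16.25 lb
  burnt dolomite: 366.4 × 0.01000 = 3.664 lb
Total LOI = 281.5 lb
Glass = batch − LOI = 2994 − 281.5 = 2713 lb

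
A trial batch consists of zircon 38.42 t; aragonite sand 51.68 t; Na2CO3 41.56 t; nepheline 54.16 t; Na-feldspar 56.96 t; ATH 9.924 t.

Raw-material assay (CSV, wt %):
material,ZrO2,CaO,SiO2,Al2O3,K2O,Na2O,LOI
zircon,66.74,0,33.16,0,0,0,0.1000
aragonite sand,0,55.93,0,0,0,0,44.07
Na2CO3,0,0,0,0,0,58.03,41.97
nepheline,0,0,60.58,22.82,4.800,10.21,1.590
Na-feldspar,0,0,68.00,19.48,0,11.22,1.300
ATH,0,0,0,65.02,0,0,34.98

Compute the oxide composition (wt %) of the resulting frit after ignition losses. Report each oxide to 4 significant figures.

The intermediate values appear rounded off to 4 significant digits when written out. All internal work maintains exact precision from first step to last. Every reported figure receives exactly one rounding — derived quantities are re-derived from the batch weights per 207.4 t of glass in exact precision (net glass mass, the six compositions, totals, yield, ignition loss) as set out in the problem or answer text.
Mass of each oxide from the mix:
  ZrO2: 38.42·0.6674 = 25.64 t
  CaO: 51.68·0.5593 = 28.90 t
  SiO2: 38.42·0.3316 + 54.16·0.6058 + 56.96·0.6800 = 84.28 t
  Al2O3: 54.16·0.2282 + 56.96·0.1948 + 9.924·0.6502 = 29.91 t
  K2O: 54.16·0.04800 = 2.600 t
  Na2O: 41.56·0.5803 + 54.16·0.1021 + 56.96·0.1122 = 36.04 t
LOI: 38.42·0.001000 + 51.68·0.4407 + 41.56·0.4197 + 54.16·0.01590 + 56.96·0.01300 + 9.924·0.3498 = 45.33 t
The glass mass, total less LOI, = 252.7 − 45.33 = 207.4 t (equal to the oxide-mass sum)
oxide / glass × 100 gives the wt %

Glass mass = 207.4 t (batch 252.7 − LOI 45.33).
Composition: ZrO2 12.36%, CaO 13.94%, SiO2 40.64%, Al2O3 14.42%, K2O 1.254%, Na2O 17.38%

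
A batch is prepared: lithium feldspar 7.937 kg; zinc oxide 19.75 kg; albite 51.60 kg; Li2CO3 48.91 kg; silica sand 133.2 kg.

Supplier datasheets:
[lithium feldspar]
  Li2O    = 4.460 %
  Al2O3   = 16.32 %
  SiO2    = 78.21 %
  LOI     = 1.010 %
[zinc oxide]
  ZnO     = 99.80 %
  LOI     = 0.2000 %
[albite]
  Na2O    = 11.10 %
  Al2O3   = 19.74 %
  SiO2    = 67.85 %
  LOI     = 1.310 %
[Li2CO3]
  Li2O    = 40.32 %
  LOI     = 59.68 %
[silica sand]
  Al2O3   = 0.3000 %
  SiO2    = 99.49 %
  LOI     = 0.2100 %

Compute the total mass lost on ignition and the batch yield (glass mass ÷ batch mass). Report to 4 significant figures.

LOI loss = 30.26 kg; glass = 231.1 kg; yield = 88.42%

The intermediate values are shown rounded off to 4 significant figures between the steps — full float precision is kept through the solve — a single rounding yields each reported result; derived quantities, including the totals, net glass mass, LOI, the five compositions, yield, are rebuilt from the weighed amounts at 231.1 kg of glass in full precision, exactly as printed in the problem or answer text.
Loss on ignition, line by line:
  lithium feldspar: 7.937 × 0.01010 = 0.08016 kg
  zinc oxide: 19.75 × 0.002000 = 0.03950 kg
  albite: 51.60 × 0.01310 = 0.6760 kg
  Li2CO3: 48.91 × 0.5968 = 29.19 kg
  silica sand: 133.2 × 0.002100 = 0.2797 kg
Total LOI = 30.26 kg
Glass = batch − LOI = 261.4 − 30.26 = 231.1 kg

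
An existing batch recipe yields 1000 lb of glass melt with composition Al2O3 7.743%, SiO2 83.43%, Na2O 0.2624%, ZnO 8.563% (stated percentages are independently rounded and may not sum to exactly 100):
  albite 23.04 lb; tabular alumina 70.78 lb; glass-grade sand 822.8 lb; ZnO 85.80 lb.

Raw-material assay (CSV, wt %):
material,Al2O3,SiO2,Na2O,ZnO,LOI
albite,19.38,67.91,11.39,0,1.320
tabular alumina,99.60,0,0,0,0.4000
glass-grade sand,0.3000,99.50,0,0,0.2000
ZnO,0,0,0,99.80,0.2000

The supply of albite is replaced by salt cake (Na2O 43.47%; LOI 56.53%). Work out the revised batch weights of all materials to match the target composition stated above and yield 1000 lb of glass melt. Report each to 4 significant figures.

Working values are displayed, with 4-significant-figure rounding, alongside each step; the working math holds full precision from first step to last. Every reported result is rounded just once. Derived quantities (the four compositions, the yield, the totals, LOI, glass mass) are computed using the weight values per 1000 lb of glass at full float precision, as they appear in either problem or answer.
The oxide mass targets at 1000 lb glass melt:
  Al2O3: 7.743% × 1000 = 77.43 lb
  SiO2: 83.43% × 1000 = 834.3 lb
  Na2O: 0.2624% × 1000 = 2.624 lb
  ZnO: 8.563% × 1000 = 85.63 lb
Per-oxide balance check working from each reported weight, versus the basis set out (every target is met by its sum inside rounding margins):
  Al2O3: 75.22·0.9960 + 838.5·0.003000 = 77.43 lb (target 77.43 lb)
  SiO2: 838.5·0.9950 = 834.3 lb (target 834.3 lb)
  Na2O: 6.036·0.4347 = 2.624 lb (target 2.624 lb)
  ZnO: 85.80·0.9980 = 85.63 lb (target 85.63 lb)
Auditing the glass mass value: the batch minus its LOI: 1000 lb (oxide target masses add up to 1000 lb; with the basis standing at 1000 lb — a pure rounding effect).
Adding the batch up: Σ batch = 1006 lb; LOI loss = Σ batch·LOI = 5.562 lb; yield = glass ÷ total batch = 99.45%.

Revised batch per 1000 lb glass melt:
  salt cake: 6.036 lb
  tabular alumina: 75.22 lb
  glass-grade sand: 838.5 lb
  ZnO: 85.80 lb
Total batch = 1006 lb; LOI loss = 5.562 lb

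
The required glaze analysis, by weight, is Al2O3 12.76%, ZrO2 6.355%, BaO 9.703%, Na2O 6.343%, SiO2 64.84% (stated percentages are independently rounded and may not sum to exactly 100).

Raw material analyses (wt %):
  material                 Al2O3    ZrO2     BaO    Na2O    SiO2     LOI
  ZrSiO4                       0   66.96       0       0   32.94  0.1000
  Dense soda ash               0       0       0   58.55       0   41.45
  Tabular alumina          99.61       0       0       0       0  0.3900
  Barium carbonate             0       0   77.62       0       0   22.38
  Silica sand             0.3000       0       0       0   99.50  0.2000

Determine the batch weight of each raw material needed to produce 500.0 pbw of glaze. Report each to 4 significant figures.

Working values are displayed, rounded to four significant digits, in the working — exact precision is held from first step to last; each reported figure takes a single rounding. All derived quantities are re-derived starting from the weights at 500.0 pbw of glass in exact precision (LOI, yield, five oxide percentages, glass mass, the totals), exactly as shown in question or answer.
Target oxide masses per 500.0 pbw glaze:
  Al2O3: 12.76% × 500.0 = 63.80 pbw
  ZrO2: 6.355% × 500.0 = 31.78 pbw
  BaO: 9.703% × 500.0 = 48.52 pbw
  Na2O: 6.343% × 500.0 = 31.72 pbw
  SiO2: 64.84% × 500.0 = 324.2 pbw
Mass-balance tally per oxide with the batch weights as given, on the stated basis (oxide sums agree with the targets modulo rounding of the values):
  Al2O3: 63.12·0.9961 + 310.1·0.003000 = 63.80 pbw (target 63.80 pbw)
  ZrO2: 47.45·0.6696 = 31.77 pbw (target 31.78 pbw)
  BaO: 62.50·0.7762 = 48.51 pbw (target 48.52 pbw)
  Na2O: 54.17·0.5855 = 31.72 pbw (target 31.72 pbw)
  SiO2: 47.45·0.3294 + 310.1·0.9950 = 324.2 pbw (target 324.2 pbw)
Glass-mass closure: batch total minus LOI = 500.0 pbw (the targets, summed, come to 500.0 pbw; with the basis standing at 500.0 pbw — deltas are rounding alone).
Batch total: Σ batch = 537.3 pbw; Σ batch·LOI gives LOI loss = 37.35 pbw; yield: glass divided by total = 93.05%.

Batch per 500.0 pbw glaze:
  ZrSiO4: 47.45 pbw
  Dense soda ash: 54.17 pbw
  Tabular alumina: 63.12 pbw
  Barium carbonate: 62.50 pbw
  Silica sand: 310.1 pbw
Total batch = 537.3 pbw; LOI loss = 37.35 pbw; yield = 93.05%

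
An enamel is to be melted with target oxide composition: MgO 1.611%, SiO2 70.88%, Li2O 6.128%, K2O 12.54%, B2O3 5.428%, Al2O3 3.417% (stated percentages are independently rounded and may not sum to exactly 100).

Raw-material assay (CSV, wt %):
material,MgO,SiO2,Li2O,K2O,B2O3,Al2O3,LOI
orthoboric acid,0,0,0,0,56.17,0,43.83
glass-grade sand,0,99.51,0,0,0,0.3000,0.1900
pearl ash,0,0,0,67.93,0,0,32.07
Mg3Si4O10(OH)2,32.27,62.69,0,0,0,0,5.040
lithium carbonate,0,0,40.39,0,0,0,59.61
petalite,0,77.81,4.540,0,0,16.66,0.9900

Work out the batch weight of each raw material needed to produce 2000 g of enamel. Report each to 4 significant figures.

All internal work keeps full precision at each step. Working values are printed, with 4-significant-digit rounding, between the steps — each reported value takes exactly one rounding; the derived quantities (the yield, ignition loss, glass mass, the totals, six oxide percentages) are computed from the batch weights at 2000 g of glass at exact precision, as set out in the problem or the answer.
Target oxide masses per 2000 g enamel:
  MgO: 1.611% × 2000 = 32.22 g
  SiO2: 70.88% × 2000 = 1418 g
  Li2O: 6.128% × 2000 = 122.6 g
  K2O: 12.54% × 2000 = 250.8 g
  B2O3: 5.428% × 2000 = 108.6 g
  Al2O3: 3.417% × 2000 = 68.34 g
Checking each oxide sum per the reported batch figures, under the basis named above (sum by sum, the targets are met exact up to rounding of places):
  MgO: 99.85·0.3227 = 32.22 g (target 32.22 g)
  SiO2: 1056·0.9951 + 99.85·0.6269 + 391.2·0.7781 = 1418 g (target 1418 g)
  Li2O: 259.5·0.4039 + 391.2·0.04540 = 122.6 g (target 122.6 g)
  K2O: 369.2·0.6793 = 250.8 g (target 250.8 g)
  B2O3: 193.3·0.5617 = 108.6 g (target 108.6 g)
  Al2O3: 1056·0.003000 + 391.2·0.1666 = 68.34 g (target 68.34 g)
Mass balance on the glass: total charge less LOI = 2000 g (targets for the oxides total 2000 g; with the basis standing at 2000 g — rounding explains the deltas).
Whole-batch sum: Σ batch = 2369 g; Σ batch·LOI gives LOI loss = 368.7 g; the yield ratio, glass ÷ batch: 84.44%.

Batch per 2000 g enamel:
  orthoboric acid: 193.3 g
  glass-grade sand: 1056 g
  pearl ash: 369.2 g
  Mg3Si4O10(OH)2: 99.85 g
  lithium carbonate: 259.5 g
  petalite: 391.2 g
Total batch = 2369 g; LOI loss = 368.7 g; yield = 84.44%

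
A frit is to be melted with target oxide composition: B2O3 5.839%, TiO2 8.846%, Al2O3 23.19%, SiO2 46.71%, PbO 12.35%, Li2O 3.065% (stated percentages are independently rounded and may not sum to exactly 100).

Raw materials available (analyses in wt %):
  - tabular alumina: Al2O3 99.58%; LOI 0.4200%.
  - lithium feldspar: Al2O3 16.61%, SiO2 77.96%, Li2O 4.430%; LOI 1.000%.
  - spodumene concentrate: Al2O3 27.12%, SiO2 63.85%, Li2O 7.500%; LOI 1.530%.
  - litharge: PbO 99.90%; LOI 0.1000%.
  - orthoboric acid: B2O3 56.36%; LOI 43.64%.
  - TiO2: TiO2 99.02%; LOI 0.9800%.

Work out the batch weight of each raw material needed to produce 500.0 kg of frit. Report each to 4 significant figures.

The working math keeps exact precision in every operation; the intermediate values are printed (rounded to 4 significant figures) within the worked lines — a single rounding finalizes each reported figure — the derived quantities (LOI, six oxide percentages, the totals, yield, glass mass) are rebuilt in full float precision using the weight values for 500.0 kg of glass, as given in the problem or the answer.
Oxide-by-oxide targets in 500.0 kg frit:
  B2O3: 5.839% × 500.0 = 29.20 kg
  TiO2: 8.846% × 500.0 = 44.23 kg
  Al2O3: 23.19% × 500.0 = 116.0 kg
  SiO2: 46.71% × 500.0 = 233.6 kg
  PbO: 12.35% × 500.0 = 61.75 kg
  Li2O: 3.065% × 500.0 = 15.32 kg
Verifying the oxide balance using the reported weights, relative to the basis at hand (oxide sums agree with the targets modulo rounding of the values):
  B2O3: 51.80·0.5636 = 29.19 kg (target 29.20 kg)
  TiO2: 44.67·0.9902 = 44.23 kg (target 44.23 kg)
  Al2O3: 59.27·0.9958 + 256.1·0.1661 + 53.04·0.2712 = 115.9 kg (target 116.0 kg)
  SiO2: 256.1·0.7796 + 53.04·0.6385 = 233.5 kg (target 233.6 kg)
  PbO: 61.81·0.9990 = 61.75 kg (target 61.75 kg)
  Li2O: 256.1·0.04430 + 53.04·0.07500 = 15.32 kg (target 15.32 kg)
Mass balance on the glass: total batch − LOI = 500.0 kg (targets for the oxides total 500.0 kg; versus the stated basis of 500.0 kg — differing by rounding only).
Adding the batch up: Σ batch = 526.7 kg; LOI removed, Σ of batch·LOI: 26.73 kg; yield: glass divided by total = 94.93%.

Batch per 500.0 kg frit:
  tabular alumina: 59.27 kg
  lithium feldspar: 256.1 kg
  spodumene concentrate: 53.04 kg
  litharge: 61.81 kg
  orthoboric acid: 51.80 kg
  TiO2: 44.67 kg
Total batch = 526.7 kg; LOI loss = 26.73 kg; yield = 94.93%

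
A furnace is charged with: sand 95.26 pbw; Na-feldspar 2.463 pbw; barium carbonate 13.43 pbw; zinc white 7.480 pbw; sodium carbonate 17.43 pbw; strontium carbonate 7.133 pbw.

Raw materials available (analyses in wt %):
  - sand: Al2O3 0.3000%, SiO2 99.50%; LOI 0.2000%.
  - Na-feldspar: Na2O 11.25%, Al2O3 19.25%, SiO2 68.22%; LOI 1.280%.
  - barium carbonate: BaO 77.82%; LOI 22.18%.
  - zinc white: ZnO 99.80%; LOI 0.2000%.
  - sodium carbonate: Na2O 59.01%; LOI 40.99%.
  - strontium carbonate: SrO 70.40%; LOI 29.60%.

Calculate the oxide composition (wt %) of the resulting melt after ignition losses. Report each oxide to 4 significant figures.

Glass mass = 130.7 pbw (batch 143.2 − LOI 12.47).
Composition: BaO 7.995%, Na2O 8.080%, Al2O3 0.5813%, SrO 3.841%, SiO2 73.79%, ZnO 5.711%

The intermediate values are printed with 4-significant-figure rounding within the worked lines. All internal work holds full float precision in every operation. Every reported number is rounded exactly once — the derived quantities are carried from the weighed amounts per 130.7 pbw of glass in full precision (the six compositions, ignition loss, yield, the totals, glass mass) exactly as printed in the question or the answer.
Mass of each oxide from the mix:
  BaO: 13.43·0.7782 = 10.45 pbw
  Na2O: 2.463·0.1125 + 17.43·0.5901 = 10.56 pbw
  Al2O3: 95.26·0.003000 + 2.463·0.1925 = 0.7599 pbw
  SrO: 7.133·0.7040 = 5.022 pbw
  SiO2: 95.26·0.9950 + 2.463·0.6822 = 96.46 pbw
  ZnO: 7.480·0.9980 = 7.465 pbw
LOI: 95.26·0.002000 + 2.463·0.01280 + 13.43·0.2218 + 7.480·0.002000 + 17.43·0.4099 + 7.133·0.2960 = 12.47 pbw
Net of LOI, the glass mass = 143.2 − 12.47 = 130.7 pbw (consistent with Σ oxide mass)
wt % = oxide mass / glass mass × 100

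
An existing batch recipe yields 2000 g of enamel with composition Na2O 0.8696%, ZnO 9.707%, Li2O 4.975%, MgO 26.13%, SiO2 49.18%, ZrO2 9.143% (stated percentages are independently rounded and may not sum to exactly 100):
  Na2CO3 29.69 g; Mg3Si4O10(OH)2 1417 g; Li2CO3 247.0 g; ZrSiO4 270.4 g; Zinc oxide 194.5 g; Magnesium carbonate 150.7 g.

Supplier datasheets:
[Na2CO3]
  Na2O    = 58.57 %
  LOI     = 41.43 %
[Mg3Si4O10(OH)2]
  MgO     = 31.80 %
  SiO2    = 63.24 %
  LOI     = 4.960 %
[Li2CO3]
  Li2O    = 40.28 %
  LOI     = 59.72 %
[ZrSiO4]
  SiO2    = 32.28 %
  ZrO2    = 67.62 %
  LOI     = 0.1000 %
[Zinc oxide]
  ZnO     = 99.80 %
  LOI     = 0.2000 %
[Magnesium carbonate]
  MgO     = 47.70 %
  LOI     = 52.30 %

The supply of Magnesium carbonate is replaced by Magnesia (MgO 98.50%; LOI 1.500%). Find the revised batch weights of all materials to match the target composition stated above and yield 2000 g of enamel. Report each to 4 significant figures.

The whole derivation keeps full precision in all steps; mid-chain values are displayed, rounded to 4 significant figures, alongside each step. A single rounding completes each reported figure; the derived quantities, including ignition loss, glass mass, six oxide percentages, totals, yield, are carried from the batch weights per 2000 g of glass at full float precision, as set out in question or answer.
Oxide-by-oxide targets in 2000 g enamel:
  Na2O: 0.8696% × 2000 = 17.39 g
  ZnO: 9.707% × 2000 = 194.1 g
  Li2O: 4.975% × 2000 = 99.50 g
  MgO: 26.13% × 2000 = 522.6 g
  SiO2: 49.18% × 2000 = 983.6 g
  ZrO2: 9.143% × 2000 = 182.9 g
Checking each oxide sum with the batch weights as given, under the basis named above (each sum matches its target mass up to rounding of the answer):
  Na2O: 29.69·0.5857 = 17.39 g (target 17.39 g)
  ZnO: 194.5·0.9980 = 194.1 g (target 194.1 g)
  Li2O: 247.0·0.4028 = 99.49 g (target 99.50 g)
  MgO: 1417·0.3180 + 72.99·0.9850 = 522.5 g (target 522.6 g)
  SiO2: 1417·0.6324 + 270.4·0.3228 = 983.4 g (target 983.6 g)
  ZrO2: 270.4·0.6762 = 182.8 g (target 182.9 g)
Glass-mass closure: net batch after ignition = 2000 g (the Σ of target masses is 2000 g; versus the stated basis of 2000 g — gaps are rounding artifacts).
Batch grand total — Σ batch = 2232 g; ignition loss, Σ(batch × LOI) = 231.8 g; the yield ratio, glass ÷ batch: 89.61%.

Revised batch per 2000 g enamel:
  Na2CO3: 29.69 g
  Mg3Si4O10(OH)2: 1417 g
  Li2CO3: 247.0 g
  ZrSiO4: 270.4 g
  Zinc oxide: 194.5 g
  Magnesia: 72.99 g
Total batch = 2232 g; LOI loss = 231.8 g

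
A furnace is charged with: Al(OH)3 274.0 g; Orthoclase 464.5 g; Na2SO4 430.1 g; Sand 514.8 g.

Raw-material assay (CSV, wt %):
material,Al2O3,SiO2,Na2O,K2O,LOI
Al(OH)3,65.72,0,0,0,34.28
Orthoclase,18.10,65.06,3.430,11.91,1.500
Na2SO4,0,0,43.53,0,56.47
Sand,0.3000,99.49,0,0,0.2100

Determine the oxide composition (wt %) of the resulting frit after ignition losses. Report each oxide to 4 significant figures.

Glass mass = 1339 g (batch 1683 − LOI 344.9).
Composition: Al2O3 19.85%, SiO2 60.84%, Na2O 15.18%, K2O 4.133%

Each numeric step runs at exact precision through the solve; mid-chain values appear rounded to 4 significant digits between the steps — a single rounding finalizes each reported value. The derived quantities (glass mass, the yield, the four compositions, LOI, totals) are carried at exact precision starting from the weights on 1339 g of glass as they appear in question or answer.
Oxide-by-oxide delivered mass:
  Al2O3: 274.0·0.6572 + 464.5·0.1810 + 514.8·0.003000 = 265.7 g
  SiO2: 464.5·0.6506 + 514.8·0.9949 = 814.4 g
  Na2O: 464.5·0.03430 + 430.1·0.4353 = 203.2 g
  K2O: 464.5·0.1191 = 55.32 g
LOI: 274.0·0.3428 + 464.5·0.01500 + 430.1·0.5647 + 514.8·0.002100 = 344.9 g
Resulting glass, batch − LOI: 1683 − 344.9 = 1339 g (the oxide masses sum to this)
percent share: oxide ÷ glass, ×100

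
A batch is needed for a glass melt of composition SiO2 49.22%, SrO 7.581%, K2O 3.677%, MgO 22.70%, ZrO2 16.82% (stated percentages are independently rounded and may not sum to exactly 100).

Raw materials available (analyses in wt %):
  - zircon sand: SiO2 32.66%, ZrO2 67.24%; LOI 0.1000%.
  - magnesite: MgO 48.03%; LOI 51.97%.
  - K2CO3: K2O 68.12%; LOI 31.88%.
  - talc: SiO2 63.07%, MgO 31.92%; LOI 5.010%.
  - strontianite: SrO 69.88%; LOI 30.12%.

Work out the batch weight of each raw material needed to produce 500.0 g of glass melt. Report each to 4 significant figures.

The intermediate values are printed with 4-significant-figure rounding at each printed step. All arithmetic carries full precision at all times — a single rounding finalizes every reported result — all derived quantities (net glass mass, LOI, totals, yield, the five compositions) are computed from the batch weights on 500.0 g of glass in exact precision, as set out in the problem or answer text.
Oxide mass targets, per 500.0 g glass melt:
  SiO2: 49.22% × 500.0 = 246.1 g
  SrO: 7.581% × 500.0 = 37.90 g
  K2O: 3.677% × 500.0 = 18.39 g
  MgO: 22.70% × 500.0 = 113.5 g
  ZrO2: 16.82% × 500.0 = 84.10 g
Balance tally, oxide-wise, using the reported weights, on the stated basis (sum by sum, the targets are met within answer rounding):
  SiO2: 125.1·0.3266 + 325.4·0.6307 = 246.1 g (target 246.1 g)
  SrO: 54.24·0.6988 = 37.90 g (target 37.90 g)
  K2O: 26.99·0.6812 = 18.39 g (target 18.39 g)
  MgO: 20.03·0.4803 + 325.4·0.3192 = 113.5 g (target 113.5 g)
  ZrO2: 125.1·0.6724 = 84.12 g (target 84.10 g)
Glass-mass closure: total batch − LOI = 500.0 g (targets for the oxides total 500.0 g; stated basis 500.0 g — rounding explains the deltas).
Batch total: Σ batch = 551.8 g; the LOI term Σ batch·LOI equals 51.78 g; as yield: glass ÷ batch → 90.62%.

Batch per 500.0 g glass melt:
  zircon sand: 125.1 g
  magnesite: 20.03 g
  K2CO3: 26.99 g
  talc: 325.4 g
  strontianite: 54.24 g
Total batch = 551.8 g; LOI loss = 51.78 g; yield = 90.62%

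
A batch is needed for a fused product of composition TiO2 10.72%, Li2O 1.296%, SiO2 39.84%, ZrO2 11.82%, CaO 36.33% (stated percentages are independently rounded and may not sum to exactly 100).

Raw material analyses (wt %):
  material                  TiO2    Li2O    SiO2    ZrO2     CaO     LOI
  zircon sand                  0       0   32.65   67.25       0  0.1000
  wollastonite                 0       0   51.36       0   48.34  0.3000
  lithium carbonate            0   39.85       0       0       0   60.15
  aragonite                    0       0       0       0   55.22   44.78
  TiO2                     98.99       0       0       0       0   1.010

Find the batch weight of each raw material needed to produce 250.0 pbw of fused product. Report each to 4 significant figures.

Every computation carries exact precision all the way through. Intermediates are displayed rounded off to 4 significant digits when written out — a single rounding produces every reported number; the derived quantities are rebuilt from the weighed amounts at 250.0 pbw of glass in full precision (the totals, LOI, glass mass, the five compositions, yield) exactly as shown in the question or the answer.
Target masses of each oxide per 250.0 pbw fused product:
  TiO2: 10.72% × 250.0 = 26.80 pbw
  Li2O: 1.296% × 250.0 = 3.240 pbw
  SiO2: 39.84% × 250.0 = 99.60 pbw
  ZrO2: 11.82% × 250.0 = 29.55 pbw
  CaO: 36.33% × 250.0 = 90.82 pbw
Mass-balance tally per oxide per the reported batch figures, at the basis given (summed amounts equal target values once rounding is allowed for):
  TiO2: 27.07·0.9899 = 26.80 pbw (target 26.80 pbw)
  Li2O: 8.130·0.3985 = 3.240 pbw (target 3.240 pbw)
  SiO2: 43.94·0.3265 + 166.0·0.5136 = 99.60 pbw (target 99.60 pbw)
  ZrO2: 43.94·0.6725 = 29.55 pbw (target 29.55 pbw)
  CaO: 166.0·0.4834 + 19.17·0.5522 = 90.83 pbw (target 90.82 pbw)
Mass balance on the glass: the batch minus its LOI: 250.0 pbw (summing oxide targets gives 250.0 pbw; basis as stated: 250.0 pbw — gaps are rounding artifacts).
Batch grand total — Σ batch = 264.3 pbw; loss to ignition Σ batch·LOI = 14.29 pbw; the yield ratio, glass ÷ batch: 94.59%.

Batch per 250.0 pbw fused product:
  zircon sand: 43.94 pbw
  wollastonite: 166.0 pbw
  lithium carbonate: 8.130 pbw
  aragonite: 19.17 pbw
  TiO2: 27.07 pbw
Total batch = 264.3 pbw; LOI loss = 14.29 pbw; yield = 94.59%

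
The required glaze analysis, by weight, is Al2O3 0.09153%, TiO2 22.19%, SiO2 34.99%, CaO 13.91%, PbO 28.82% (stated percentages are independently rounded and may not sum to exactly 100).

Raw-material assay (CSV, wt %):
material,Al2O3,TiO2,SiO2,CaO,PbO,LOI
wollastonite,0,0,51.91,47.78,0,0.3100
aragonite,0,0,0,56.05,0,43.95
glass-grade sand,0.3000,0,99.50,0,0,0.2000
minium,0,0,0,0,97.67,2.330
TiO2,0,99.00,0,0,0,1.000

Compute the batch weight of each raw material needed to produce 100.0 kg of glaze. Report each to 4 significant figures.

Batch per 100.0 kg glaze:
  wollastonite: 8.924 kg
  aragonite: 17.21 kg
  glass-grade sand: 30.51 kg
  minium: 29.51 kg
  TiO2: 22.41 kg
Total batch = 108.6 kg; LOI loss = 8.564 kg; yield = 92.11%

The working math holds exact precision in all steps. Intermediates are shown with 4-significant-figure rounding at each printed step; each reported result is rounded exactly once; the derived quantities (glass mass, five oxide percentages, totals, the yield, LOI) are carried in full precision using the weight values at 100.0 kg of glass as written in the problem or answer text.
The oxide mass targets at 100.0 kg glaze:
  Al2O3: 0.09153% × 100.0 = 0.09153 kg
  TiO2: 22.19% × 100.0 = 22.19 kg
  SiO2: 34.99% × 100.0 = 34.99 kg
  CaO: 13.91% × 100.0 = 13.91 kg
  PbO: 28.82% × 100.0 = 28.82 kg
Oxide-by-oxide audit per the reported batch figures, under the basis named above (summed amounts equal target values exact up to rounding of places):
  Al2O3: 30.51·0.003000 = 0.09153 kg (target 0.09153 kg)
  TiO2: 22.41·0.9900 = 22.19 kg (target 22.19 kg)
  SiO2: 8.924·0.5191 + 30.51·0.9950 = 34.99 kg (target 34.99 kg)
  CaO: 8.924·0.4778 + 17.21·0.5605 = 13.91 kg (target 13.91 kg)
  PbO: 29.51·0.9767 = 28.82 kg (target 28.82 kg)
Consistency of the glass mass: total charge less LOI = 100.0 kg (the targets, summed, come to 100.0 kg; basis as stated: 100.0 kg — deltas are rounding alone).
Batch total: Σ batch = 108.6 kg; loss to ignition Σ batch·LOI = 8.564 kg; yield = glass ÷ total batch = 92.11%.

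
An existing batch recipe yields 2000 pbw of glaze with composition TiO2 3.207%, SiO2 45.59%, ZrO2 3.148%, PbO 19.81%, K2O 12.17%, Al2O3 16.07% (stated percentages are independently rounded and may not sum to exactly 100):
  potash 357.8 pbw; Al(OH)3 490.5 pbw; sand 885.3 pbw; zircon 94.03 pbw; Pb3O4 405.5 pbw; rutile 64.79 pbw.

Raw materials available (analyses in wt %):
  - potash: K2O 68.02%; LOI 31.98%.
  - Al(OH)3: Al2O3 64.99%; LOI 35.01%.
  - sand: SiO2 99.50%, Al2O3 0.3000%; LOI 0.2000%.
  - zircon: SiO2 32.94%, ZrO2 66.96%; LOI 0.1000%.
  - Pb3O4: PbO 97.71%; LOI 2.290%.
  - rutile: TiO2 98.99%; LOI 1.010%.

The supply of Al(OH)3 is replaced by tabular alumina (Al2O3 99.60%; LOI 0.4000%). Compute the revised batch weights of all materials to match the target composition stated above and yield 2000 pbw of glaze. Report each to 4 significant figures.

In-progress results are printed rounded to 4 significant digits between the steps. Each numeric step runs at exact precision at each step; a single rounding finalizes every reported number; derived quantities (ignition loss, the six compositions, yield, the totals, net glass mass) are recomputed starting from the weights at 2000 pbw of glass in full precision, precisely as stated by the problem or answer text.
Per-oxide target masses for 2000 pbw glaze:
  TiO2: 3.207% × 2000 = 64.14 pbw
  SiO2: 45.59% × 2000 = 911.8 pbw
  ZrO2: 3.148% × 2000 = 62.96 pbw
  PbO: 19.81% × 2000 = 396.2 pbw
  K2O: 12.17% × 2000 = 243.4 pbw
  Al2O3: 16.07% × 2000 = 321.4 pbw
Per-oxide balance check given the weights on record, against the basis in use (every target is met by its sum given rounding of the digits):
  TiO2: 64.79·0.9899 = 64.14 pbw (target 64.14 pbw)
  SiO2: 885.3·0.9950 + 94.03·0.3294 = 911.8 pbw (target 911.8 pbw)
  ZrO2: 94.03·0.6696 = 62.96 pbw (target 62.96 pbw)
  PbO: 405.5·0.9771 = 396.2 pbw (target 396.2 pbw)
  K2O: 357.8·0.6802 = 243.4 pbw (target 243.4 pbw)
  Al2O3: 320.0·0.9960 + 885.3·0.003000 = 321.4 pbw (target 321.4 pbw)
Glass mass check: batch total minus LOI = 2000 pbw (per-oxide target masses sum to 2000 pbw; with the basis standing at 2000 pbw — rounding explains the deltas).
Summing the batch: Σ batch = 2127 pbw; ignition loss, Σ(batch × LOI) = 127.5 pbw; yield = glass ÷ total batch = 94.01%.

Revised batch per 2000 pbw glaze:
  potash: 357.8 pbw
  tabular alumina: 320.0 pbw
  sand: 885.3 pbw
  zircon: 94.03 pbw
  Pb3O4: 405.5 pbw
  rutile: 64.79 pbw
Total batch = 2127 pbw; LOI loss = 127.5 pbw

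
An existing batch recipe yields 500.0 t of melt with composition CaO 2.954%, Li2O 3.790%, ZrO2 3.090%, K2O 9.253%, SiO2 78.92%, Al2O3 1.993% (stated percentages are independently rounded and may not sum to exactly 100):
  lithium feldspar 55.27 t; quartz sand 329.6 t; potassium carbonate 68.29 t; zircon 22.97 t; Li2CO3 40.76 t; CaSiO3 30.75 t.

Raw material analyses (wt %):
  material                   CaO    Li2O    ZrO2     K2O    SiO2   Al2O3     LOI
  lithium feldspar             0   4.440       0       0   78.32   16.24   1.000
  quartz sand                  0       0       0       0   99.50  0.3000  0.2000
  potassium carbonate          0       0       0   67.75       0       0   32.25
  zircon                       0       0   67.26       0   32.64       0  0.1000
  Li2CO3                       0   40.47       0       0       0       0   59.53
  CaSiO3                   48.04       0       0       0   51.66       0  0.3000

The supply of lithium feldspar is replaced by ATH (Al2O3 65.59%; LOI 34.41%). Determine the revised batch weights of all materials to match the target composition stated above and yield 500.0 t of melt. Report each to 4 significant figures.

Intermediates are shown with 4-significant-digit rounding as written — all internal work maintains exact precision in all steps. Each reported figure is rounded exactly once; the derived quantities, including the yield, LOI, glass mass, the totals, six oxide percentages, are re-derived from the batch weights at 500.0 t of glass at exact precision as given in the problem or the answer.
Target oxide masses per 500.0 t melt:
  CaO: 2.954% × 500.0 = 14.77 t
  Li2O: 3.790% × 500.0 = 18.95 t
  ZrO2: 3.090% × 500.0 = 15.45 t
  K2O: 9.253% × 500.0 = 46.26 t
  SiO2: 78.92% × 500.0 = 394.6 t
  Al2O3: 1.993% × 500.0 = 9.965 t
A balance pass over the oxides, using the reported weights, for the quoted basis mass (oxide sums agree with the targets modulo rounding of the values):
  CaO: 30.75·0.4804 = 14.77 t (target 14.77 t)
  Li2O: 46.82·0.4047 = 18.95 t (target 18.95 t)
  ZrO2: 22.97·0.6726 = 15.45 t (target 15.45 t)
  K2O: 68.29·0.6775 = 46.27 t (target 46.26 t)
  SiO2: 373.1·0.9950 + 22.97·0.3264 + 30.75·0.5166 = 394.6 t (target 394.6 t)
  Al2O3: 13.49·0.6559 + 373.1·0.003000 = 9.967 t (target 9.965 t)
The glass-mass cross-check: net batch after ignition = 500.0 t (targets for the oxides total 500.0 t; with the basis standing at 500.0 t — gaps are rounding artifacts).
Whole-batch sum: Σ batch = 555.4 t; loss to ignition Σ batch·LOI = 55.40 t; yield: glass divided by total = 90.03%.

Revised batch per 500.0 t melt:
  ATH: 13.49 t
  quartz sand: 373.1 t
  potassium carbonate: 68.29 t
  zircon: 22.97 t
  Li2CO3: 46.82 t
  CaSiO3: 30.75 t
Total batch = 555.4 t; LOI loss = 55.40 t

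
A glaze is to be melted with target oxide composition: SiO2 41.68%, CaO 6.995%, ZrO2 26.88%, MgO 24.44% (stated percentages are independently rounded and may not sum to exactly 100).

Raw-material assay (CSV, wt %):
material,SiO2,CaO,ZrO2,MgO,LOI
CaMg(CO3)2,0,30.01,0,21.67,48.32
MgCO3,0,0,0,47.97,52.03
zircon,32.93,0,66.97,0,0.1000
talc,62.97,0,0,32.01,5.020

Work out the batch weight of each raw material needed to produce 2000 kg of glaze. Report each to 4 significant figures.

Batch per 2000 kg glaze:
  CaMg(CO3)2: 466.2 kg
  MgCO3: 205.1 kg
  zircon: 802.7 kg
  talc: 904.0 kg
Total batch = 2378 kg; LOI loss = 378.2 kg; yield = 84.10%

Intermediates appear, rounded to four significant figures, between the steps; all arithmetic holds exact precision through every step — a single rounding completes each reported number. All derived quantities are recomputed from the batch weights at 2000 kg of glass in full precision (LOI, the four compositions, totals, net glass mass, the yield), precisely as stated by the problem or the answer.
Target oxide masses per 2000 kg glaze:
  SiO2: 41.68% × 2000 = 833.6 kg
  CaO: 6.995% × 2000 = 139.9 kg
  ZrO2: 26.88% × 2000 = 537.6 kg
  MgO: 24.44% × 2000 = 488.8 kg
Mass-balance tally per oxide using the reported weights, versus the basis set out (oxide sums agree with the targets once rounding is allowed for):
  SiO2: 802.7·0.3293 + 904.0·0.6297 = 833.6 kg (target 833.6 kg)
  CaO: 466.2·0.3001 = 139.9 kg (target 139.9 kg)
  ZrO2: 802.7·0.6697 = 537.6 kg (target 537.6 kg)
  MgO: 466.2·0.2167 + 205.1·0.4797 + 904.0·0.3201 = 488.8 kg (target 488.8 kg)
Glass-mass sanity pass: Σ batch − LOI loss = 2000 kg (summing oxide targets gives 2000 kg; the stated basis being 2000 kg — differing by rounding only).
Whole-batch sum: Σ batch = 2378 kg; LOI removed, Σ of batch·LOI: 378.2 kg; the yield ratio, glass ÷ batch: 84.10%.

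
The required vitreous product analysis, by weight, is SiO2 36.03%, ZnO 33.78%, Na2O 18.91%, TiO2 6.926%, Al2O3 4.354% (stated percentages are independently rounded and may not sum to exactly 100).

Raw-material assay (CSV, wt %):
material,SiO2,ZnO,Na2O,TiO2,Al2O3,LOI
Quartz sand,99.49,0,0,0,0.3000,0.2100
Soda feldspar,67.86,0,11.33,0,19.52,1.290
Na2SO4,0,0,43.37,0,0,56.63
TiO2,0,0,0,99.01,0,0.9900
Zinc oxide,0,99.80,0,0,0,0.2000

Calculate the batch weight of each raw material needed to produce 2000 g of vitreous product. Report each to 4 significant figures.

Batch per 2000 g vitreous product:
  Quartz sand: 424.5 g
  Soda feldspar: 439.6 g
  Na2SO4: 757.2 g
  TiO2: 139.9 g
  Zinc oxide: 677.0 g
Total batch = 2438 g; LOI loss = 438.1 g; yield = 82.03%

All arithmetic carries full precision from start to finish — in-progress results are shown, with 4-significant-figure rounding, across the worked steps. Each reported value is rounded only once; the derived quantities are carried from the batch weights on 2000 g of glass at full precision (totals, the five compositions, the yield, LOI, net glass mass), as quoted within question or answer.
Oxide-by-oxide targets in 2000 g vitreous product:
  SiO2: 36.03% × 2000 = 720.6 g
  ZnO: 33.78% × 2000 = 675.6 g
  Na2O: 18.91% × 2000 = 378.2 g
  TiO2: 6.926% × 2000 = 138.5 g
  Al2O3: 4.354% × 2000 = 87.08 g
Verifying the oxide balance from the weights as reported, versus the basis set out (summed amounts equal target values within answer rounding):
  SiO2: 424.5·0.9949 + 439.6·0.6786 = 720.6 g (target 720.6 g)
  ZnO: 677.0·0.9980 = 675.6 g (target 675.6 g)
  Na2O: 439.6·0.1133 + 757.2·0.4337 = 378.2 g (target 378.2 g)
  TiO2: 139.9·0.9901 = 138.5 g (target 138.5 g)
  Al2O3: 424.5·0.003000 + 439.6·0.1952 = 87.08 g (target 87.08 g)
Glass-mass closure: batch total minus LOI = 2000 g (per-oxide target masses sum to 2000 g; the stated basis being 2000 g — any gap is answer rounding).
Whole-batch sum: Σ batch = 2438 g; ignition loss, Σ(batch × LOI) = 438.1 g; the yield ratio, glass ÷ batch: 82.03%.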